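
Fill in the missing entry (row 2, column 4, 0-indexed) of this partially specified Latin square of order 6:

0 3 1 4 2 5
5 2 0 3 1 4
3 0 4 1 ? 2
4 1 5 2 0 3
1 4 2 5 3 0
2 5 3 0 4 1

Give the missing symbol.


Row 2 contains symbols [0, 1, 2, 3, 4] — missing [5].
Column 4 contains symbols [0, 1, 2, 3, 4] — missing [5].
The missing symbol must appear in both missing sets; intersection = [5].
Therefore the hidden value is 5.

Missing value = 5.


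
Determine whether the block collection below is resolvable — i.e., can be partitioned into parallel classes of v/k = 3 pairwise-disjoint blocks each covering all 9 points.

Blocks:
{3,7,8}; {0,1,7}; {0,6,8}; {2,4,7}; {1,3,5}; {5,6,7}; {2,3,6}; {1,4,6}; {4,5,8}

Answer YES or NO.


v = 9, block size k = 3, number of blocks = 9.
For resolvability, blocks must partition into parallel classes of size v/k = 3.
Total blocks must therefore be a multiple of 3: 9 = 3·3 + 0 ⇒ divisible ✓.
Consider block {3,7,8}. The only other block(s) in the collection disjoint from it are {1,4,6} — just 1 block(s). Any parallel class containing {3,7,8} would need 2 other blocks each disjoint from it, so no parallel class of size 3 can contain {3,7,8}.
Since every block must belong to some parallel class in a resolution, the collection cannot be partitioned into parallel classes.
Resolvable? NO.

NO


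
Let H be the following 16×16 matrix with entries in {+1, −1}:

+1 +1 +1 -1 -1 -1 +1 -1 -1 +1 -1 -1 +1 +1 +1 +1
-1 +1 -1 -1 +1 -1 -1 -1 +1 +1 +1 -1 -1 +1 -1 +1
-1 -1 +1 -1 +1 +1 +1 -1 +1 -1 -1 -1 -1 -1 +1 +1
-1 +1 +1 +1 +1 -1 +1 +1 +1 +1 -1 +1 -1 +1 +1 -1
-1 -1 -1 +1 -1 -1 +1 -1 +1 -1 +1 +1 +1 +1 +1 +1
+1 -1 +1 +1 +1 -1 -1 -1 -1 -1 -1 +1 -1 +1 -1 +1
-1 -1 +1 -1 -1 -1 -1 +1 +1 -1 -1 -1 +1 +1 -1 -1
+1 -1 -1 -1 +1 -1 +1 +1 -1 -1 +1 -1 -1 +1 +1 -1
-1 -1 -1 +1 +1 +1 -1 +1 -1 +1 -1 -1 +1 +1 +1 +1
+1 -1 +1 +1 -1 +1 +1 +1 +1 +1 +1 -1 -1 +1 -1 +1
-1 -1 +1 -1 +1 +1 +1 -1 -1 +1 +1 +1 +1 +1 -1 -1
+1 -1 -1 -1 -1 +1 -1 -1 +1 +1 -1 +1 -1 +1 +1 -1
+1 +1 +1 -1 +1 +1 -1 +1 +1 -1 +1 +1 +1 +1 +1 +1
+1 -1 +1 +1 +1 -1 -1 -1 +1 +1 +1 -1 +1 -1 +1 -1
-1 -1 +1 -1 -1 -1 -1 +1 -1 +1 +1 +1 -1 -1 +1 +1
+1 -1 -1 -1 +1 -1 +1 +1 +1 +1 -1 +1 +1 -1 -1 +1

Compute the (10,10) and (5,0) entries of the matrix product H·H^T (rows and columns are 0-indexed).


Row 0 of H: [1, 1, 1, -1, -1, -1, 1, -1, -1, 1, -1, -1, 1, 1, 1, 1].
Row 5 of H: [1, -1, 1, 1, 1, -1, -1, -1, -1, -1, -1, 1, -1, 1, -1, 1].
Row 10 of H: [-1, -1, 1, -1, 1, 1, 1, -1, -1, 1, 1, 1, 1, 1, -1, -1].
(H·H^T)[10][10] = Σ_j H[10][j]·H[10][j] = (-1)² + (-1)² + (1)² + (-1)² + (1)² + (1)² + (1)² + (-1)² + (-1)² + (1)² + (1)² + (1)² + (1)² + (1)² + (-1)² + (-1)² = 1 + 1 + 1 + 1 + 1 + 1 + 1 + 1 + 1 + 1 + 1 + 1 + 1 + 1 + 1 + 1 = 16.
(H·H^T)[5][0] = Σ_j H[5][j]·H[0][j] = (1)·(1) + (-1)·(1) + (1)·(1) + (1)·(-1) + (1)·(-1) + (-1)·(-1) + (-1)·(1) + (-1)·(-1) + (-1)·(-1) + (-1)·(1) + (-1)·(-1) + (1)·(-1) + (-1)·(1) + (1)·(1) + (-1)·(1) + (1)·(1) = 1 + -1 + 1 + -1 + -1 + 1 + -1 + 1 + 1 + -1 + 1 + -1 + -1 + 1 + -1 + 1 = 0.
So rows 5 and 0 are orthogonal; the diagonal entry equals n = 16.

(10,10) entry = 16; (5,0) entry = 0.


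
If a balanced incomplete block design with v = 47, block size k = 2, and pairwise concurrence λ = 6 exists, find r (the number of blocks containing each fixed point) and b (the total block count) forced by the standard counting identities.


Any 2-(v, k, λ) BIBD satisfies two necessary conditions:
  (i)  Each point sits in r blocks, and counting incidences through any fixed point gives r(k − 1) = λ(v − 1), so r = λ(v − 1)/(k − 1).
  (ii) Total incidences bk = vr, so b = vr/k.
Step 1: r = λ(v − 1)/(k − 1) = 6·(47 − 1)/(2 − 1) = 6·46/1 = 276/1 = 276.
Step 2: b = vr/k = 47·276/2 = 12972/2 = 6486.
Check integrality: r = 276 ∈ Z ✓, b = 6486 ∈ Z ✓.
(These identities are necessary conditions: they determine r and b for any design with these parameters, but do not by themselves prove that one exists.)

r = 276, b = 6486.


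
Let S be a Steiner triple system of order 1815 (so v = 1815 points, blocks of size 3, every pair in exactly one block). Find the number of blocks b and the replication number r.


An STS(v) is a 2-(v, 3, 1) BIBD: block size k = 3, λ = 1.
Replication: r(k − 1) = λ(v − 1) ⇒ r·2 = 1815 − 1 = 1814 ⇒ r = 907.
Block count: bk = vr ⇒ b·3 = 1815·907 = 1646205 ⇒ b = 548735.
(Check via b = v(v − 1)/6 = 1815·1814/6 = 3292410/6 = 548735.)

r = 907, b = 548735.


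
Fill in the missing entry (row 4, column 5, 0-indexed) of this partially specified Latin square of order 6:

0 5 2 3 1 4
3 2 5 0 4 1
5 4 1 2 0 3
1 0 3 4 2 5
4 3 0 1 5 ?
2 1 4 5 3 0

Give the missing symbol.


Row 4 contains symbols [0, 1, 3, 4, 5] — missing [2].
Column 5 contains symbols [0, 1, 3, 4, 5] — missing [2].
The missing symbol must appear in both missing sets; intersection = [2].
Therefore the hidden value is 2.

Missing value = 2.


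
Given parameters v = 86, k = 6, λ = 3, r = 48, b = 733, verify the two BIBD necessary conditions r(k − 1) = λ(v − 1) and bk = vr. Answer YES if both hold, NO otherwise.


Condition (i): r(k − 1) = 48·5 = 240; λ(v − 1) = 3·85 = 255. Match? NO.
Condition (ii): bk = 733·6 = 4398; vr = 86·48 = 4128. Match? NO.
Both conditions hold? NO.

NO


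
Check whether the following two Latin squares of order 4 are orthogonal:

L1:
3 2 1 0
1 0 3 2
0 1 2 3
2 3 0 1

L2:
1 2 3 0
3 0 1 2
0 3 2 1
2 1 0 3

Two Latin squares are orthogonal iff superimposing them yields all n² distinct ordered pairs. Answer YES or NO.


Form the n² = 16 superimposed pairs (L1[i][j], L2[i][j]), row by row (rows and columns indexed from 0):
row 0: (3,1) (2,2) (1,3) (0,0)
row 1: (1,3) (0,0) (3,1) (2,2)
row 2: (0,0) (1,3) (2,2) (3,1)
row 3: (2,2) (3,1) (0,0) (1,3)
Orthogonality requires all 16 pairs distinct.
But the pair (1,3) repeats: cell (0,2) has L1 = 1, L2 = 3, and cell (1,0) has L1 = 1, L2 = 3.
A repeated pair means some other pair never occurs (only 4 distinct pairs out of 16), so the squares are not orthogonal.
Conclusion: NO.

NO


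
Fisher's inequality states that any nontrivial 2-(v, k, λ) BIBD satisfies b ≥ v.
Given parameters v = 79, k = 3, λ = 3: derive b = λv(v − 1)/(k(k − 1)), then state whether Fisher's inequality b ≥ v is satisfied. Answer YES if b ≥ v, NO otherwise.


b = λv(v − 1)/(k(k − 1)) = 3·79·78/(3·2) = 18486/6 = 3081.
Compare with v = 79: b ≥ v, so Fisher's inequality holds.

YES


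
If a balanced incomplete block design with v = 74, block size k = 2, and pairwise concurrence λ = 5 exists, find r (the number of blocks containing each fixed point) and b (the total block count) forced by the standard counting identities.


Any 2-(v, k, λ) BIBD satisfies two necessary conditions:
  (i)  Each point sits in r blocks, and counting incidences through any fixed point gives r(k − 1) = λ(v − 1), so r = λ(v − 1)/(k − 1).
  (ii) Total incidences bk = vr, so b = vr/k.
Step 1: r = λ(v − 1)/(k − 1) = 5·(74 − 1)/(2 − 1) = 5·73/1 = 365/1 = 365.
Step 2: b = vr/k = 74·365/2 = 27010/2 = 13505.
Check integrality: r = 365 ∈ Z ✓, b = 13505 ∈ Z ✓.
(These identities are necessary conditions: they determine r and b for any design with these parameters, but do not by themselves prove that one exists.)

r = 365, b = 13505.


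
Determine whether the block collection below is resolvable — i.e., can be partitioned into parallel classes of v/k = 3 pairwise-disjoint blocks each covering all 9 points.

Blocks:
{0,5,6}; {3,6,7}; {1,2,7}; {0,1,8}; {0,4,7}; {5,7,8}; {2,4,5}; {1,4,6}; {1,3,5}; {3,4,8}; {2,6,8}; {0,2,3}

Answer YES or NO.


v = 9, block size k = 3, number of blocks = 12.
For resolvability, blocks must partition into parallel classes of size v/k = 3.
Total blocks must therefore be a multiple of 3: 12 = 3·4 + 0 ⇒ divisible ✓.
Greedy packing gives 4 candidate class(es). Each should be a full parallel class (size 3, covers all 9 points).
  Class 1 (3 blocks): {0,5,6}; {1,2,7}; {3,4,8}. Points covered: [0, 1, 2, 3, 4, 5, 6, 7, 8].
  Class 2 (3 blocks): {3,6,7}; {0,1,8}; {2,4,5}. Points covered: [0, 1, 2, 3, 4, 5, 6, 7, 8].
  Class 3 (3 blocks): {0,4,7}; {1,3,5}; {2,6,8}. Points covered: [0, 1, 2, 3, 4, 5, 6, 7, 8].
  Class 4 (3 blocks): {5,7,8}; {1,4,6}; {0,2,3}. Points covered: [0, 1, 2, 3, 4, 5, 6, 7, 8].
All classes full (size 3)? YES. All classes cover every point? YES.
Resolvable? YES.

YES


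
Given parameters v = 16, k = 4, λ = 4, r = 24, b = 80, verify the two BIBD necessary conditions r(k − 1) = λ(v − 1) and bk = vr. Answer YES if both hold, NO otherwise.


Condition (i): r(k − 1) = 24·3 = 72; λ(v − 1) = 4·15 = 60. Match? NO.
Condition (ii): bk = 80·4 = 320; vr = 16·24 = 384. Match? NO.
Both conditions hold? NO.

NO


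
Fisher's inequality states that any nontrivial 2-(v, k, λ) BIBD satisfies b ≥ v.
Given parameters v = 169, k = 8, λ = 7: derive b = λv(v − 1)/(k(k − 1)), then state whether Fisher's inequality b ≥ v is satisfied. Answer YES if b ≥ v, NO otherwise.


r = λ(v − 1)/(k − 1) = 7·168/7 = 168.
b = vr/k = 169·168/8 = 3549.
Fisher's inequality: b ≥ v ⇔ 3549 ≥ 169? YES.

YES


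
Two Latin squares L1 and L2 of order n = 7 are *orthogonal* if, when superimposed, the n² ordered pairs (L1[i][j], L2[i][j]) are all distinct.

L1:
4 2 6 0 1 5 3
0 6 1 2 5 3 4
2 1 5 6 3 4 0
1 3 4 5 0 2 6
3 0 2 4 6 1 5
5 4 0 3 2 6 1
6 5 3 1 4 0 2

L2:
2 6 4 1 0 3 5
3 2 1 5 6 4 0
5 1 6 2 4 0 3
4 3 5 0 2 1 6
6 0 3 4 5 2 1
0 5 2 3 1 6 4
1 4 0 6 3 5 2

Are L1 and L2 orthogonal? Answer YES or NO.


Form the n² = 49 superimposed pairs (L1[i][j], L2[i][j]), row by row (rows and columns indexed from 0):
row 0: (4,2) (2,6) (6,4) (0,1) (1,0) (5,3) (3,5)
row 1: (0,3) (6,2) (1,1) (2,5) (5,6) (3,4) (4,0)
row 2: (2,5) (1,1) (5,6) (6,2) (3,4) (4,0) (0,3)
row 3: (1,4) (3,3) (4,5) (5,0) (0,2) (2,1) (6,6)
row 4: (3,6) (0,0) (2,3) (4,4) (6,5) (1,2) (5,1)
row 5: (5,0) (4,5) (0,2) (3,3) (2,1) (6,6) (1,4)
row 6: (6,1) (5,4) (3,0) (1,6) (4,3) (0,5) (2,2)
Orthogonality requires all 49 pairs distinct.
But the pair (2,5) repeats: cell (1,3) has L1 = 2, L2 = 5, and cell (2,0) has L1 = 2, L2 = 5.
A repeated pair means some other pair never occurs (only 35 distinct pairs out of 49), so the squares are not orthogonal.
Conclusion: NO.

NO


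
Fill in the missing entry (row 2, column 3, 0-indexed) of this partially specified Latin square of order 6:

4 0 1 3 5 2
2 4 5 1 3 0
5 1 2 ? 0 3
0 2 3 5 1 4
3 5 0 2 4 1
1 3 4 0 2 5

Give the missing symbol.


Row 2 contains symbols [0, 1, 2, 3, 5] — missing [4].
Column 3 contains symbols [0, 1, 2, 3, 5] — missing [4].
The missing symbol must appear in both missing sets; intersection = [4].
Therefore the hidden value is 4.

Missing value = 4.


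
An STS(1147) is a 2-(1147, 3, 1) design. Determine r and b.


An STS(v) is a 2-(v, 3, 1) BIBD: block size k = 3, λ = 1.
Replication: r(k − 1) = λ(v − 1) ⇒ r·2 = 1147 − 1 = 1146 ⇒ r = 573.
Block count: bk = vr ⇒ b·3 = 1147·573 = 657231 ⇒ b = 219077.

r = 573, b = 219077.


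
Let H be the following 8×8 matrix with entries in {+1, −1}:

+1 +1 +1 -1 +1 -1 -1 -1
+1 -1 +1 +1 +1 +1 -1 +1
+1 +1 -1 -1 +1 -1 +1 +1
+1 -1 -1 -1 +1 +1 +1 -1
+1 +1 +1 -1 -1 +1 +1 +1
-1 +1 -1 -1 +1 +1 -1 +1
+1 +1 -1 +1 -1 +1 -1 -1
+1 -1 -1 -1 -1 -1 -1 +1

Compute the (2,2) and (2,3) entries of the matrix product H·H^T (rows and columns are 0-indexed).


Row 2 of H: [1, 1, -1, -1, 1, -1, 1, 1].
Row 3 of H: [1, -1, -1, -1, 1, 1, 1, -1].
(H·H^T)[2][2] = Σ_j H[2][j]·H[2][j] = (1)² + (1)² + (-1)² + (-1)² + (1)² + (-1)² + (1)² + (1)² = 1 + 1 + 1 + 1 + 1 + 1 + 1 + 1 = 8.
(H·H^T)[2][3] = Σ_j H[2][j]·H[3][j] = (1)·(1) + (1)·(-1) + (-1)·(-1) + (-1)·(-1) + (1)·(1) + (-1)·(1) + (1)·(1) + (1)·(-1) = 1 + -1 + 1 + 1 + 1 + -1 + 1 + -1 = 2.
Rows 2 and 3 are not orthogonal (dot product = 2 ≠ 0), so H is not a Hadamard matrix.

(2,2) entry = 8; (2,3) entry = 2.


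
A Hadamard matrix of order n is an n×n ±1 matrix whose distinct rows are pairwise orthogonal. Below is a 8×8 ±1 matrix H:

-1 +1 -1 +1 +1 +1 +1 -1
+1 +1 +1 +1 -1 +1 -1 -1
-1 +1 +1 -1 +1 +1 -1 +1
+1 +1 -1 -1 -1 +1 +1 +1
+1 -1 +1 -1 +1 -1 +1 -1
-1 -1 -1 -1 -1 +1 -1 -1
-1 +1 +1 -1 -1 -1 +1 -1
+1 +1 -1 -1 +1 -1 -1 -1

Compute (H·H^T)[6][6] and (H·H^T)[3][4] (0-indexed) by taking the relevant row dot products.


Row 3 of H: [1, 1, -1, -1, -1, 1, 1, 1].
Row 4 of H: [1, -1, 1, -1, 1, -1, 1, -1].
Row 6 of H: [-1, 1, 1, -1, -1, -1, 1, -1].
(H·H^T)[6][6] = Σ_j H[6][j]·H[6][j] = (-1)² + (1)² + (1)² + (-1)² + (-1)² + (-1)² + (1)² + (-1)² = 1 + 1 + 1 + 1 + 1 + 1 + 1 + 1 = 8.
(H·H^T)[3][4] = Σ_j H[3][j]·H[4][j] = (1)·(1) + (1)·(-1) + (-1)·(1) + (-1)·(-1) + (-1)·(1) + (1)·(-1) + (1)·(1) + (1)·(-1) = 1 + -1 + -1 + 1 + -1 + -1 + 1 + -1 = -2.
Rows 3 and 4 are not orthogonal (dot product = -2 ≠ 0), so H is not a Hadamard matrix.

(6,6) entry = 8; (3,4) entry = -2.


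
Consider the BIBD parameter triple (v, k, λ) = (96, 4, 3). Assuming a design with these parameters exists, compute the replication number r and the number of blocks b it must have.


Any 2-(v, k, λ) BIBD satisfies two necessary conditions:
  (i)  Each point sits in r blocks, and counting incidences through any fixed point gives r(k − 1) = λ(v − 1), so r = λ(v − 1)/(k − 1).
  (ii) Total incidences bk = vr, so b = vr/k.
Step 1: r = λ(v − 1)/(k − 1) = 3·(96 − 1)/(4 − 1) = 3·95/3 = 285/3 = 95.
Step 2: b = vr/k = 96·95/4 = 9120/4 = 2280.
Check integrality: r = 95 ∈ Z ✓, b = 2280 ∈ Z ✓.
(These identities are necessary conditions: they determine r and b for any design with these parameters, but do not by themselves prove that one exists.)

r = 95, b = 2280.


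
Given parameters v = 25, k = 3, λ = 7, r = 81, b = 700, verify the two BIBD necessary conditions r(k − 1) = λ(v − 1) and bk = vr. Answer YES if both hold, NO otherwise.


Condition (i): r(k − 1) = 81·2 = 162; λ(v − 1) = 7·24 = 168. Match? NO.
Condition (ii): bk = 700·3 = 2100; vr = 25·81 = 2025. Match? NO.
Both conditions hold? NO.

NO


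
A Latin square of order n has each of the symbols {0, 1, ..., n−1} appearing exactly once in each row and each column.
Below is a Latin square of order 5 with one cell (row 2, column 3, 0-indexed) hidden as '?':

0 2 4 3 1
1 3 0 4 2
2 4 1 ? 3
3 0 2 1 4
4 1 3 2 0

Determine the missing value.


Row 2 contains symbols [1, 2, 3, 4] — missing [0].
Column 3 contains symbols [1, 2, 3, 4] — missing [0].
The missing symbol must appear in both missing sets; intersection = [0].
Therefore the hidden value is 0.

Missing value = 0.


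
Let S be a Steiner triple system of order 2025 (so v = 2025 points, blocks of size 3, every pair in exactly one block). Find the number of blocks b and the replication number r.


An STS(v) is a 2-(v, 3, 1) BIBD: block size k = 3, λ = 1.
Replication: r(k − 1) = λ(v − 1) ⇒ r·2 = 2025 − 1 = 2024 ⇒ r = 1012.
Block count: b = v(v − 1)/6 = 2025·2024/6 = 4098600/6 = 683100.

r = 1012, b = 683100.


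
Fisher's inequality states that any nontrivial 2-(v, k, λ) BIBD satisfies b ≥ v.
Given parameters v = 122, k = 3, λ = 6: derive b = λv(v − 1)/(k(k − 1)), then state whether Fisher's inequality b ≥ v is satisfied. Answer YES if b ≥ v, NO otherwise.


r = λ(v − 1)/(k − 1) = 6·121/2 = 363.
b = vr/k = 122·363/3 = 14762.
Fisher's inequality: b ≥ v ⇔ 14762 ≥ 122? YES.

YES


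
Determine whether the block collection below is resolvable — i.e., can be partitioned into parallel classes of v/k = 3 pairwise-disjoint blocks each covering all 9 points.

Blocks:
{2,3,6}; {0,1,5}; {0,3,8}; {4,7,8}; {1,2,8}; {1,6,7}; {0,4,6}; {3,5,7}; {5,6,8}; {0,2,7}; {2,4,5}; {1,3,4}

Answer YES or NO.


v = 9, block size k = 3, number of blocks = 12.
For resolvability, blocks must partition into parallel classes of size v/k = 3.
Total blocks must therefore be a multiple of 3: 12 = 3·4 + 0 ⇒ divisible ✓.
Greedy packing gives 4 candidate class(es). Each should be a full parallel class (size 3, covers all 9 points).
  Class 1 (3 blocks): {2,3,6}; {0,1,5}; {4,7,8}. Points covered: [0, 1, 2, 3, 4, 5, 6, 7, 8].
  Class 2 (3 blocks): {0,3,8}; {1,6,7}; {2,4,5}. Points covered: [0, 1, 2, 3, 4, 5, 6, 7, 8].
  Class 3 (3 blocks): {1,2,8}; {0,4,6}; {3,5,7}. Points covered: [0, 1, 2, 3, 4, 5, 6, 7, 8].
  Class 4 (3 blocks): {5,6,8}; {0,2,7}; {1,3,4}. Points covered: [0, 1, 2, 3, 4, 5, 6, 7, 8].
All classes full (size 3)? YES. All classes cover every point? YES.
Resolvable? YES.

YES


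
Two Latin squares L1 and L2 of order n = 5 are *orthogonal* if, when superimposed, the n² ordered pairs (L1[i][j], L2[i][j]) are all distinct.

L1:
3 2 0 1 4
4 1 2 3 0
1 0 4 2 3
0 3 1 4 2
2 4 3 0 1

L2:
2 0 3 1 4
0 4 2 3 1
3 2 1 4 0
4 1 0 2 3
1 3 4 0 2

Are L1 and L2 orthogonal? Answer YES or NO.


Form the n² = 25 superimposed pairs (L1[i][j], L2[i][j]), row by row (rows and columns indexed from 0):
row 0: (3,2) (2,0) (0,3) (1,1) (4,4)
row 1: (4,0) (1,4) (2,2) (3,3) (0,1)
row 2: (1,3) (0,2) (4,1) (2,4) (3,0)
row 3: (0,4) (3,1) (1,0) (4,2) (2,3)
row 4: (2,1) (4,3) (3,4) (0,0) (1,2)
Orthogonality requires all 25 pairs distinct.
Check by first coordinate: for each symbol s of L1, list the L2 entries in the n cells where L1 = s; they must all differ.
  L1 = 0: L2 entries (in reading order) 3, 1, 2, 4, 0 — all 5 distinct ✓
  L1 = 1: L2 entries (in reading order) 1, 4, 3, 0, 2 — all 5 distinct ✓
  L1 = 2: L2 entries (in reading order) 0, 2, 4, 3, 1 — all 5 distinct ✓
  L1 = 3: L2 entries (in reading order) 2, 3, 0, 1, 4 — all 5 distinct ✓
  L1 = 4: L2 entries (in reading order) 4, 0, 1, 2, 3 — all 5 distinct ✓
Every symbol of L1 meets every symbol of L2 exactly once, so all 25 pairs are distinct (25 of 25).
Conclusion: YES.

YES


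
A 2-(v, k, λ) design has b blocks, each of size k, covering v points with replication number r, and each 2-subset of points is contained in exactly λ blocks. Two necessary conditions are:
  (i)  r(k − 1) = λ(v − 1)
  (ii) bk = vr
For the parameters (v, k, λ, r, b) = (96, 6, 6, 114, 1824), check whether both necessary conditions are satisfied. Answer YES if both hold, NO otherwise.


Condition (i): r(k − 1) = 114·5 = 570; λ(v − 1) = 6·95 = 570. Match? YES.
Condition (ii): bk = 1824·6 = 10944; vr = 96·114 = 10944. Match? YES.
Both conditions hold? YES.

YES


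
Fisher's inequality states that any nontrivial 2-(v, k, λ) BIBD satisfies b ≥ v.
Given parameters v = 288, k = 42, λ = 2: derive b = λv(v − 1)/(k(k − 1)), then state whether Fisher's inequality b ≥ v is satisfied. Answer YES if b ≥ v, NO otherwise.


r = λ(v − 1)/(k − 1) = 2·287/41 = 14.
b = vr/k = 288·14/42 = 96.
Fisher's inequality: b ≥ v ⇔ 96 ≥ 288? NO.

NO


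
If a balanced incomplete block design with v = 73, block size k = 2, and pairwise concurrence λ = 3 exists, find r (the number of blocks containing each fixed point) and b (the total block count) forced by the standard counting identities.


Any 2-(v, k, λ) BIBD satisfies two necessary conditions:
  (i)  Each point sits in r blocks, and counting incidences through any fixed point gives r(k − 1) = λ(v − 1), so r = λ(v − 1)/(k − 1).
  (ii) Total incidences bk = vr, so b = vr/k.
Step 1: r = λ(v − 1)/(k − 1) = 3·(73 − 1)/(2 − 1) = 3·72/1 = 216/1 = 216.
Step 2: b = vr/k = 73·216/2 = 15768/2 = 7884.
Check integrality: r = 216 ∈ Z ✓, b = 7884 ∈ Z ✓.
(These identities are necessary conditions: they determine r and b for any design with these parameters, but do not by themselves prove that one exists.)

r = 216, b = 7884.


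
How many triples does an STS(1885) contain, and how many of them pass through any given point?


An STS(v) is a 2-(v, 3, 1) BIBD: block size k = 3, λ = 1.
Replication: r(k − 1) = λ(v − 1) ⇒ r·2 = 1885 − 1 = 1884 ⇒ r = 942.
Block count: b = v(v − 1)/6 = 1885·1884/6 = 3551340/6 = 591890.

r = 942, b = 591890.


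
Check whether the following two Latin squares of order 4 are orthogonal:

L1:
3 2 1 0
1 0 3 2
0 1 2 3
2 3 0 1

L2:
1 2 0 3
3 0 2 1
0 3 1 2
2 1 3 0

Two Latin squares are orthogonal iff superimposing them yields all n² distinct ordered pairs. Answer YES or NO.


Form the n² = 16 superimposed pairs (L1[i][j], L2[i][j]), row by row (rows and columns indexed from 0):
row 0: (3,1) (2,2) (1,0) (0,3)
row 1: (1,3) (0,0) (3,2) (2,1)
row 2: (0,0) (1,3) (2,1) (3,2)
row 3: (2,2) (3,1) (0,3) (1,0)
Orthogonality requires all 16 pairs distinct.
But the pair (0,0) repeats: cell (1,1) has L1 = 0, L2 = 0, and cell (2,0) has L1 = 0, L2 = 0.
A repeated pair means some other pair never occurs (only 8 distinct pairs out of 16), so the squares are not orthogonal.
Conclusion: NO.

NO


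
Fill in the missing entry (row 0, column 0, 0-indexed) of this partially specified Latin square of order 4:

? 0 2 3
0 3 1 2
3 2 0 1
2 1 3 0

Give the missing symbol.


Row 0 contains symbols [0, 2, 3] — missing [1].
Column 0 contains symbols [0, 2, 3] — missing [1].
The missing symbol must appear in both missing sets; intersection = [1].
Therefore the hidden value is 1.

Missing value = 1.


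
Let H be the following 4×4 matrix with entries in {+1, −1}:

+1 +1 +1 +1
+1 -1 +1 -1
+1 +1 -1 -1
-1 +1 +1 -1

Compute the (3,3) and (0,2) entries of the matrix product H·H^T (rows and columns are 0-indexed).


Row 0 of H: [1, 1, 1, 1].
Row 2 of H: [1, 1, -1, -1].
Row 3 of H: [-1, 1, 1, -1].
(H·H^T)[3][3] = Σ_j H[3][j]·H[3][j] = (-1)² + (1)² + (1)² + (-1)² = 1 + 1 + 1 + 1 = 4.
(H·H^T)[0][2] = Σ_j H[0][j]·H[2][j] = (1)·(1) + (1)·(1) + (1)·(-1) + (1)·(-1) = 1 + 1 + -1 + -1 = 0.
So rows 0 and 2 are orthogonal; the diagonal entry equals n = 4.

(3,3) entry = 4; (0,2) entry = 0.


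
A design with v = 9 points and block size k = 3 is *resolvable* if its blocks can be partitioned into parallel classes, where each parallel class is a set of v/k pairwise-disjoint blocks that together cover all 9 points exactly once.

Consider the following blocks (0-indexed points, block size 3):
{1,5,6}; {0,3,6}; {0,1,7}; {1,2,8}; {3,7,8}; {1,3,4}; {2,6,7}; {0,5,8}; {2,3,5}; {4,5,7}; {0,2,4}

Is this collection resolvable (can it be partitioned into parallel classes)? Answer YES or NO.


v = 9, block size k = 3, number of blocks = 11.
For resolvability, blocks must partition into parallel classes of size v/k = 3.
Total blocks must therefore be a multiple of 3: 11 = 3·3 + 2 ⇒ not divisible ✗.
Resolvable? NO.

NO


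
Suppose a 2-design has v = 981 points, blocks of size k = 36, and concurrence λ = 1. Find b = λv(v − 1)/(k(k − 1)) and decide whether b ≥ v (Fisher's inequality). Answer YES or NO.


r = λ(v − 1)/(k − 1) = 1·980/35 = 28.
b = vr/k = 981·28/36 = 763.
Fisher's inequality: b ≥ v ⇔ 763 ≥ 981? NO.

NO


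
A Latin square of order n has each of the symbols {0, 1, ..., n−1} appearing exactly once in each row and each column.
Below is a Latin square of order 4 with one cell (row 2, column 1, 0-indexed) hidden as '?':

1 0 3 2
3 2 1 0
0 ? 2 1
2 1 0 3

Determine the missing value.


Row 2 contains symbols [0, 1, 2] — missing [3].
Column 1 contains symbols [0, 1, 2] — missing [3].
The missing symbol must appear in both missing sets; intersection = [3].
Therefore the hidden value is 3.

Missing value = 3.


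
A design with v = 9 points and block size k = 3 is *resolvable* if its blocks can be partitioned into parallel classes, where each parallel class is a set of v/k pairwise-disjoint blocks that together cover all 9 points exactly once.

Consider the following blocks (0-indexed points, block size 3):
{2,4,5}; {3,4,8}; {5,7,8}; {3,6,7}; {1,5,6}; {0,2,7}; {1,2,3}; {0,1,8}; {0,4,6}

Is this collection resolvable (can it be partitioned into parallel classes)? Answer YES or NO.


v = 9, block size k = 3, number of blocks = 9.
For resolvability, blocks must partition into parallel classes of size v/k = 3.
Total blocks must therefore be a multiple of 3: 9 = 3·3 + 0 ⇒ divisible ✓.
Greedy packing gives 3 candidate class(es). Each should be a full parallel class (size 3, covers all 9 points).
  Class 1 (3 blocks): {2,4,5}; {3,6,7}; {0,1,8}. Points covered: [0, 1, 2, 3, 4, 5, 6, 7, 8].
  Class 2 (3 blocks): {3,4,8}; {1,5,6}; {0,2,7}. Points covered: [0, 1, 2, 3, 4, 5, 6, 7, 8].
  Class 3 (3 blocks): {5,7,8}; {1,2,3}; {0,4,6}. Points covered: [0, 1, 2, 3, 4, 5, 6, 7, 8].
All classes full (size 3)? YES. All classes cover every point? YES.
Resolvable? YES.

YES


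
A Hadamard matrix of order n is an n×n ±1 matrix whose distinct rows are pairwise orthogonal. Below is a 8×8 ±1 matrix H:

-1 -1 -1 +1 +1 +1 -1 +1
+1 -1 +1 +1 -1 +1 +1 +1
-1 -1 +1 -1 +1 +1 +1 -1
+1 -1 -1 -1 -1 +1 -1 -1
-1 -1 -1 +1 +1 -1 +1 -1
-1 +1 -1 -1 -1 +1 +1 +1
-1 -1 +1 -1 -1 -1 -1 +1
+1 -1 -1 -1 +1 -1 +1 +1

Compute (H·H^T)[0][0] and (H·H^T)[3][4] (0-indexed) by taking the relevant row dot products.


Row 0 of H: [-1, -1, -1, 1, 1, 1, -1, 1].
Row 3 of H: [1, -1, -1, -1, -1, 1, -1, -1].
Row 4 of H: [-1, -1, -1, 1, 1, -1, 1, -1].
(H·H^T)[0][0] = Σ_j H[0][j]·H[0][j] = (-1)² + (-1)² + (-1)² + (1)² + (1)² + (1)² + (-1)² + (1)² = 1 + 1 + 1 + 1 + 1 + 1 + 1 + 1 = 8.
(H·H^T)[3][4] = Σ_j H[3][j]·H[4][j] = (1)·(-1) + (-1)·(-1) + (-1)·(-1) + (-1)·(1) + (-1)·(1) + (1)·(-1) + (-1)·(1) + (-1)·(-1) = -1 + 1 + 1 + -1 + -1 + -1 + -1 + 1 = -2.
Rows 3 and 4 are not orthogonal (dot product = -2 ≠ 0), so H is not a Hadamard matrix.

(0,0) entry = 8; (3,4) entry = -2.


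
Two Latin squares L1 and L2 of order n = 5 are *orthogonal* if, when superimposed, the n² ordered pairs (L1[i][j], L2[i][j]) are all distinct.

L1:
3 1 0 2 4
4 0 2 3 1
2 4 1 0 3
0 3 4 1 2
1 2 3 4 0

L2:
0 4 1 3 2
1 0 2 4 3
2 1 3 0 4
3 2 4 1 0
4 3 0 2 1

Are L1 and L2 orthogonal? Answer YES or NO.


Form the n² = 25 superimposed pairs (L1[i][j], L2[i][j]), row by row (rows and columns indexed from 0):
row 0: (3,0) (1,4) (0,1) (2,3) (4,2)
row 1: (4,1) (0,0) (2,2) (3,4) (1,3)
row 2: (2,2) (4,1) (1,3) (0,0) (3,4)
row 3: (0,3) (3,2) (4,4) (1,1) (2,0)
row 4: (1,4) (2,3) (3,0) (4,2) (0,1)
Orthogonality requires all 25 pairs distinct.
But the pair (2,2) repeats: cell (1,2) has L1 = 2, L2 = 2, and cell (2,0) has L1 = 2, L2 = 2.
A repeated pair means some other pair never occurs (only 15 distinct pairs out of 25), so the squares are not orthogonal.
Conclusion: NO.

NO


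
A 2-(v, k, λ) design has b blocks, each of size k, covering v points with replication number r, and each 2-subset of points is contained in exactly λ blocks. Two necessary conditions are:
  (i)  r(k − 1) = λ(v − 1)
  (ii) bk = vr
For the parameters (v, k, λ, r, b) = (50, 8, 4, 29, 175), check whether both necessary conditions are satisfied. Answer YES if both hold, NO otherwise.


Condition (i): r(k − 1) = 29·7 = 203; λ(v − 1) = 4·49 = 196. Match? NO.
Condition (ii): bk = 175·8 = 1400; vr = 50·29 = 1450. Match? NO.
Both conditions hold? NO.

NO


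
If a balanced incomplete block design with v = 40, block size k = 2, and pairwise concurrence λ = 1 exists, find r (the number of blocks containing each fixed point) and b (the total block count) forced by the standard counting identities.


Any 2-(v, k, λ) BIBD satisfies two necessary conditions:
  (i)  Each point sits in r blocks, and counting incidences through any fixed point gives r(k − 1) = λ(v − 1), so r = λ(v − 1)/(k − 1).
  (ii) Total incidences bk = vr, so b = vr/k.
Step 1: r = λ(v − 1)/(k − 1) = 1·(40 − 1)/(2 − 1) = 1·39/1 = 39/1 = 39.
Step 2: b = vr/k = 40·39/2 = 1560/2 = 780.
Check integrality: r = 39 ∈ Z ✓, b = 780 ∈ Z ✓.
(These identities are necessary conditions: they determine r and b for any design with these parameters, but do not by themselves prove that one exists.)

r = 39, b = 780.


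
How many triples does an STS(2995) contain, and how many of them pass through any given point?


An STS(v) is a 2-(v, 3, 1) BIBD: block size k = 3, λ = 1.
Replication: r(k − 1) = λ(v − 1) ⇒ r·2 = 2995 − 1 = 2994 ⇒ r = 1497.
Block count: b = v(v − 1)/6 = 2995·2994/6 = 8967030/6 = 1494505.

r = 1497, b = 1494505.


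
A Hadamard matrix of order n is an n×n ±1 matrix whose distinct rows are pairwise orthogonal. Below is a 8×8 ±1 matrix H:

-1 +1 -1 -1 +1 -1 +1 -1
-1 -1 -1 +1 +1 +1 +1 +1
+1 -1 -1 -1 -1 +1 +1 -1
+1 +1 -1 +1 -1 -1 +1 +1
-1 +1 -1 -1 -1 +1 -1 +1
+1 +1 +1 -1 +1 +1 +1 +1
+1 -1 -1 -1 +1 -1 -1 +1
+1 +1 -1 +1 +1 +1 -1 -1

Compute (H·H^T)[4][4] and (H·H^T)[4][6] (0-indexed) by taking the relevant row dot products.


Row 4 of H: [-1, 1, -1, -1, -1, 1, -1, 1].
Row 6 of H: [1, -1, -1, -1, 1, -1, -1, 1].
(H·H^T)[4][4] = Σ_j H[4][j]·H[4][j] = (-1)² + (1)² + (-1)² + (-1)² + (-1)² + (1)² + (-1)² + (1)² = 1 + 1 + 1 + 1 + 1 + 1 + 1 + 1 = 8.
(H·H^T)[4][6] = Σ_j H[4][j]·H[6][j] = (-1)·(1) + (1)·(-1) + (-1)·(-1) + (-1)·(-1) + (-1)·(1) + (1)·(-1) + (-1)·(-1) + (1)·(1) = -1 + -1 + 1 + 1 + -1 + -1 + 1 + 1 = 0.
So rows 4 and 6 are orthogonal; the diagonal entry equals n = 8.

(4,4) entry = 8; (4,6) entry = 0.


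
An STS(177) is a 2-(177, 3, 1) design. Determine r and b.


An STS(v) is a 2-(v, 3, 1) BIBD: block size k = 3, λ = 1.
Replication: r(k − 1) = λ(v − 1) ⇒ r·2 = 177 − 1 = 176 ⇒ r = 88.
Block count: b = v(v − 1)/6 = 177·176/6 = 31152/6 = 5192.

r = 88, b = 5192.


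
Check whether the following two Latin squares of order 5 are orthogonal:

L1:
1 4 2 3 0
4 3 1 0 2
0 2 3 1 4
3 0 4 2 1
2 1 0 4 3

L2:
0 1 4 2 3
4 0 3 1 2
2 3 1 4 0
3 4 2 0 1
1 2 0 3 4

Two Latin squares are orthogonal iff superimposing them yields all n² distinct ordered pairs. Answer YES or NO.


Form the n² = 25 superimposed pairs (L1[i][j], L2[i][j]), row by row (rows and columns indexed from 0):
row 0: (1,0) (4,1) (2,4) (3,2) (0,3)
row 1: (4,4) (3,0) (1,3) (0,1) (2,2)
row 2: (0,2) (2,3) (3,1) (1,4) (4,0)
row 3: (3,3) (0,4) (4,2) (2,0) (1,1)
row 4: (2,1) (1,2) (0,0) (4,3) (3,4)
Orthogonality requires all 25 pairs distinct.
Check by first coordinate: for each symbol s of L1, list the L2 entries in the n cells where L1 = s; they must all differ.
  L1 = 0: L2 entries (in reading order) 3, 1, 2, 4, 0 — all 5 distinct ✓
  L1 = 1: L2 entries (in reading order) 0, 3, 4, 1, 2 — all 5 distinct ✓
  L1 = 2: L2 entries (in reading order) 4, 2, 3, 0, 1 — all 5 distinct ✓
  L1 = 3: L2 entries (in reading order) 2, 0, 1, 3, 4 — all 5 distinct ✓
  L1 = 4: L2 entries (in reading order) 1, 4, 0, 2, 3 — all 5 distinct ✓
Every symbol of L1 meets every symbol of L2 exactly once, so all 25 pairs are distinct (25 of 25).
Conclusion: YES.

YES


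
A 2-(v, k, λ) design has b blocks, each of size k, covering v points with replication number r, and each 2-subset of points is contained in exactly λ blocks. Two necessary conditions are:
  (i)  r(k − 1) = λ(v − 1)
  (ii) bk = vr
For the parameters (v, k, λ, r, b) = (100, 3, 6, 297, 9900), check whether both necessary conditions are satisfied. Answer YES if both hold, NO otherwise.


Condition (i): r(k − 1) = 297·2 = 594; λ(v − 1) = 6·99 = 594. Match? YES.
Condition (ii): bk = 9900·3 = 29700; vr = 100·297 = 29700. Match? YES.
Both conditions hold? YES.

YES


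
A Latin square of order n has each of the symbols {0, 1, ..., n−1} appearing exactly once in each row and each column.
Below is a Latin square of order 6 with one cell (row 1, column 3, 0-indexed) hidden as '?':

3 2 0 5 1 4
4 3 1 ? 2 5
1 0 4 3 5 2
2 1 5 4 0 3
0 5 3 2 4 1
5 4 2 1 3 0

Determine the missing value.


Row 1 contains symbols [1, 2, 3, 4, 5] — missing [0].
Column 3 contains symbols [1, 2, 3, 4, 5] — missing [0].
The missing symbol must appear in both missing sets; intersection = [0].
Therefore the hidden value is 0.

Missing value = 0.


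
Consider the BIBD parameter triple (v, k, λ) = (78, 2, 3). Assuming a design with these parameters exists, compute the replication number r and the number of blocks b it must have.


Any 2-(v, k, λ) BIBD satisfies two necessary conditions:
  (i)  Each point sits in r blocks, and counting incidences through any fixed point gives r(k − 1) = λ(v − 1), so r = λ(v − 1)/(k − 1).
  (ii) Total incidences bk = vr, so b = vr/k.
Step 1: r = λ(v − 1)/(k − 1) = 3·(78 − 1)/(2 − 1) = 3·77/1 = 231/1 = 231.
Step 2: b = vr/k = 78·231/2 = 18018/2 = 9009.
Check integrality: r = 231 ∈ Z ✓, b = 9009 ∈ Z ✓.
(These identities are necessary conditions: they determine r and b for any design with these parameters, but do not by themselves prove that one exists.)

r = 231, b = 9009.


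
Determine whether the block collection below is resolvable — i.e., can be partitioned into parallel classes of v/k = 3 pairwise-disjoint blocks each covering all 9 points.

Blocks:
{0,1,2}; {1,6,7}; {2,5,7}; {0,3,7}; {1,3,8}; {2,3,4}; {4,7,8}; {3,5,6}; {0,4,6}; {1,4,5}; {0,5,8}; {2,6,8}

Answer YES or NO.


v = 9, block size k = 3, number of blocks = 12.
For resolvability, blocks must partition into parallel classes of size v/k = 3.
Total blocks must therefore be a multiple of 3: 12 = 3·4 + 0 ⇒ divisible ✓.
Greedy packing gives 4 candidate class(es). Each should be a full parallel class (size 3, covers all 9 points).
  Class 1 (3 blocks): {0,1,2}; {4,7,8}; {3,5,6}. Points covered: [0, 1, 2, 3, 4, 5, 6, 7, 8].
  Class 2 (3 blocks): {1,6,7}; {2,3,4}; {0,5,8}. Points covered: [0, 1, 2, 3, 4, 5, 6, 7, 8].
  Class 3 (3 blocks): {2,5,7}; {1,3,8}; {0,4,6}. Points covered: [0, 1, 2, 3, 4, 5, 6, 7, 8].
  Class 4 (3 blocks): {0,3,7}; {1,4,5}; {2,6,8}. Points covered: [0, 1, 2, 3, 4, 5, 6, 7, 8].
All classes full (size 3)? YES. All classes cover every point? YES.
Resolvable? YES.

YES


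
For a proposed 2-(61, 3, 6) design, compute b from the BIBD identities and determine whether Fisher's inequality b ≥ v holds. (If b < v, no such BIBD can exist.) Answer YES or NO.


b = λv(v − 1)/(k(k − 1)) = 6·61·60/(3·2) = 21960/6 = 3660.
Compare with v = 61: b ≥ v, so Fisher's inequality holds.

YES


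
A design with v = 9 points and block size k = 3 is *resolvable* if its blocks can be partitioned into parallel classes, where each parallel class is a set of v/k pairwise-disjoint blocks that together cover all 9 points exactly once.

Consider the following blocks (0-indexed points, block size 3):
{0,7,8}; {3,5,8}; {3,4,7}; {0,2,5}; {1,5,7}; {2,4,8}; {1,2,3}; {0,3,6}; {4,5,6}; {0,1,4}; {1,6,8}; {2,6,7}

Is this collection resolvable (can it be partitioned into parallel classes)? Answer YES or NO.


v = 9, block size k = 3, number of blocks = 12.
For resolvability, blocks must partition into parallel classes of size v/k = 3.
Total blocks must therefore be a multiple of 3: 12 = 3·4 + 0 ⇒ divisible ✓.
Greedy packing gives 4 candidate class(es). Each should be a full parallel class (size 3, covers all 9 points).
  Class 1 (3 blocks): {0,7,8}; {1,2,3}; {4,5,6}. Points covered: [0, 1, 2, 3, 4, 5, 6, 7, 8].
  Class 2 (3 blocks): {3,5,8}; {0,1,4}; {2,6,7}. Points covered: [0, 1, 2, 3, 4, 5, 6, 7, 8].
  Class 3 (3 blocks): {3,4,7}; {0,2,5}; {1,6,8}. Points covered: [0, 1, 2, 3, 4, 5, 6, 7, 8].
  Class 4 (3 blocks): {1,5,7}; {2,4,8}; {0,3,6}. Points covered: [0, 1, 2, 3, 4, 5, 6, 7, 8].
All classes full (size 3)? YES. All classes cover every point? YES.
Resolvable? YES.

YES


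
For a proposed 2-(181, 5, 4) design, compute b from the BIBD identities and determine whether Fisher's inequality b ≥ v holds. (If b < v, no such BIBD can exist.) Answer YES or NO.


r = λ(v − 1)/(k − 1) = 4·180/4 = 180.
b = vr/k = 181·180/5 = 6516.
Fisher's inequality: b ≥ v ⇔ 6516 ≥ 181? YES.

YES


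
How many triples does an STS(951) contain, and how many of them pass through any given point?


An STS(v) is a 2-(v, 3, 1) BIBD: block size k = 3, λ = 1.
Replication: r(k − 1) = λ(v − 1) ⇒ r·2 = 951 − 1 = 950 ⇒ r = 475.
Block count: b = v(v − 1)/6 = 951·950/6 = 903450/6 = 150575.
(Check via bk = vr: 150575·3 = 451725 = 951·475 = 451725 ✓.)

r = 475, b = 150575.


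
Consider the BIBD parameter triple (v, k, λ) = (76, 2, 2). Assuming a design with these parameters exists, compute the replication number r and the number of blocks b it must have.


Any 2-(v, k, λ) BIBD satisfies two necessary conditions:
  (i)  Each point sits in r blocks, and counting incidences through any fixed point gives r(k − 1) = λ(v − 1), so r = λ(v − 1)/(k − 1).
  (ii) Total incidences bk = vr, so b = vr/k.
Step 1: r = λ(v − 1)/(k − 1) = 2·(76 − 1)/(2 − 1) = 2·75/1 = 150/1 = 150.
Step 2: b = vr/k = 76·150/2 = 11400/2 = 5700.
Check integrality: r = 150 ∈ Z ✓, b = 5700 ∈ Z ✓.
(These identities are necessary conditions: they determine r and b for any design with these parameters, but do not by themselves prove that one exists.)

r = 150, b = 5700.


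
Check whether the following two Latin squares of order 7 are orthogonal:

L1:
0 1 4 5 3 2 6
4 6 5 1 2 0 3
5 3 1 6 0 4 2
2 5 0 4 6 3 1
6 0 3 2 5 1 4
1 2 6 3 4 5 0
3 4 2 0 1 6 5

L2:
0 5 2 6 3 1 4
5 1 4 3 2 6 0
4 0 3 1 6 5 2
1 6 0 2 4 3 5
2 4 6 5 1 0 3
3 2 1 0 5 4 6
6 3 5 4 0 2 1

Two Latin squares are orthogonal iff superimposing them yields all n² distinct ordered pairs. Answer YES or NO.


Form the n² = 49 superimposed pairs (L1[i][j], L2[i][j]), row by row (rows and columns indexed from 0):
row 0: (0,0) (1,5) (4,2) (5,6) (3,3) (2,1) (6,4)
row 1: (4,5) (6,1) (5,4) (1,3) (2,2) (0,6) (3,0)
row 2: (5,4) (3,0) (1,3) (6,1) (0,6) (4,5) (2,2)
row 3: (2,1) (5,6) (0,0) (4,2) (6,4) (3,3) (1,5)
row 4: (6,2) (0,4) (3,6) (2,5) (5,1) (1,0) (4,3)
row 5: (1,3) (2,2) (6,1) (3,0) (4,5) (5,4) (0,6)
row 6: (3,6) (4,3) (2,5) (0,4) (1,0) (6,2) (5,1)
Orthogonality requires all 49 pairs distinct.
But the pair (5,4) repeats: cell (1,2) has L1 = 5, L2 = 4, and cell (2,0) has L1 = 5, L2 = 4.
A repeated pair means some other pair never occurs (only 21 distinct pairs out of 49), so the squares are not orthogonal.
Conclusion: NO.

NO


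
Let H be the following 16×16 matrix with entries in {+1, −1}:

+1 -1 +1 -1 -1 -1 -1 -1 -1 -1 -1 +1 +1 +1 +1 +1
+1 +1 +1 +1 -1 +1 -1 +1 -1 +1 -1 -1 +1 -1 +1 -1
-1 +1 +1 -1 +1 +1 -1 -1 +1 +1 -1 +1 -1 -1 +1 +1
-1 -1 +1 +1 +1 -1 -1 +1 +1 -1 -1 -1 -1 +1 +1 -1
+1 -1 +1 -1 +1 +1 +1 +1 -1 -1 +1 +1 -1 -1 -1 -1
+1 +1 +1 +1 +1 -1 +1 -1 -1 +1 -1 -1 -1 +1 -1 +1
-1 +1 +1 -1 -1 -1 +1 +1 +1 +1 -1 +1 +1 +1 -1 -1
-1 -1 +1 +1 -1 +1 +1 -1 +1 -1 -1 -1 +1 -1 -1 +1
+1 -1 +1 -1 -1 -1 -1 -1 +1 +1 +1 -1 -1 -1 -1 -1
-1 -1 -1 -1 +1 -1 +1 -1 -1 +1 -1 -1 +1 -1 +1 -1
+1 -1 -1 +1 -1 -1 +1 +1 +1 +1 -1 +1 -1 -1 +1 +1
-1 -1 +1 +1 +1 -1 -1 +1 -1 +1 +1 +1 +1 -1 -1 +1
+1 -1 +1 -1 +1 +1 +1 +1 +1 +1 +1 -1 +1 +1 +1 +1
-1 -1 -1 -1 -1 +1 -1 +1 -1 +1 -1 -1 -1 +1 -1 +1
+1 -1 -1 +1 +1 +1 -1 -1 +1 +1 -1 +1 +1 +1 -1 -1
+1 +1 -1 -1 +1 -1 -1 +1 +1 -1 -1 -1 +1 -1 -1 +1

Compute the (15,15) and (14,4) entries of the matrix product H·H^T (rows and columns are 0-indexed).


Row 4 of H: [1, -1, 1, -1, 1, 1, 1, 1, -1, -1, 1, 1, -1, -1, -1, -1].
Row 14 of H: [1, -1, -1, 1, 1, 1, -1, -1, 1, 1, -1, 1, 1, 1, -1, -1].
Row 15 of H: [1, 1, -1, -1, 1, -1, -1, 1, 1, -1, -1, -1, 1, -1, -1, 1].
(H·H^T)[15][15] = Σ_j H[15][j]·H[15][j] = (1)² + (1)² + (-1)² + (-1)² + (1)² + (-1)² + (-1)² + (1)² + (1)² + (-1)² + (-1)² + (-1)² + (1)² + (-1)² + (-1)² + (1)² = 1 + 1 + 1 + 1 + 1 + 1 + 1 + 1 + 1 + 1 + 1 + 1 + 1 + 1 + 1 + 1 = 16.
(H·H^T)[14][4] = Σ_j H[14][j]·H[4][j] = (1)·(1) + (-1)·(-1) + (-1)·(1) + (1)·(-1) + (1)·(1) + (1)·(1) + (-1)·(1) + (-1)·(1) + (1)·(-1) + (1)·(-1) + (-1)·(1) + (1)·(1) + (1)·(-1) + (1)·(-1) + (-1)·(-1) + (-1)·(-1) = 1 + 1 + -1 + -1 + 1 + 1 + -1 + -1 + -1 + -1 + -1 + 1 + -1 + -1 + 1 + 1 = -2.
Rows 14 and 4 are not orthogonal (dot product = -2 ≠ 0), so H is not a Hadamard matrix.

(15,15) entry = 16; (14,4) entry = -2.


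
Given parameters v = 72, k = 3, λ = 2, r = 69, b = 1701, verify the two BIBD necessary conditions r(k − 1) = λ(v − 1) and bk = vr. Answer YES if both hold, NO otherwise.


Condition (i): r(k − 1) = 69·2 = 138; λ(v − 1) = 2·71 = 142. Match? NO.
Condition (ii): bk = 1701·3 = 5103; vr = 72·69 = 4968. Match? NO.
Both conditions hold? NO.

NO


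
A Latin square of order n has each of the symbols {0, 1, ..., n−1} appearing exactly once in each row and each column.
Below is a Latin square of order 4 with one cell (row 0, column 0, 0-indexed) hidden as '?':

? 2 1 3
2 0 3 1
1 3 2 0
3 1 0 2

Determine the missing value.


Row 0 contains symbols [1, 2, 3] — missing [0].
Column 0 contains symbols [1, 2, 3] — missing [0].
The missing symbol must appear in both missing sets; intersection = [0].
Therefore the hidden value is 0.

Missing value = 0.
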